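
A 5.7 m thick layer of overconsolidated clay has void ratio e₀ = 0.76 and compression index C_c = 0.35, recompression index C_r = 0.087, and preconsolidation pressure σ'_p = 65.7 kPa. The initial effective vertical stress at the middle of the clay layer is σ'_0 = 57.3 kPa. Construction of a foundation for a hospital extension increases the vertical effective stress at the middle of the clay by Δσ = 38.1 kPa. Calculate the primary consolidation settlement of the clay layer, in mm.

Final effective stress: σ'_f = 57.3 + 38.1 = 95.4 kPa.
σ'_f = 95.4 > σ'_p = 65.7 kPa, so the stress path crosses the preconsolidation pressure — recompression up to σ'_p, then virgin compression beyond:
S_c = H/(1+e₀)·[C_r·log₁₀(σ'_p/σ'_0) + C_c·log₁₀(σ'_f/σ'_p)]
    = 5.7/1.76 × [0.087×log₁₀(65.7/57.3) + 0.35×log₁₀(95.4/65.7)]
    = 3.2386 × [0.0051687 + 0.056694] = 0.2003 m

S_c ≈ 200 mm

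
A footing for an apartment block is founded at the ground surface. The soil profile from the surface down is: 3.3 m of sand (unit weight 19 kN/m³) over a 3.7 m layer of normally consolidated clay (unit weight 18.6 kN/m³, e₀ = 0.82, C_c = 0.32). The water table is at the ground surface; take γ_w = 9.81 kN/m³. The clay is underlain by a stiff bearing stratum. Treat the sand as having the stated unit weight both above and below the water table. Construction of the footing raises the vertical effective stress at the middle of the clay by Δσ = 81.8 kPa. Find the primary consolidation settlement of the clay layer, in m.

S_c ≈ 0.286 m

Mid-depth of clay below the ground surface: z = 3.3 + 3.7/2 = 5.15 m.
Total vertical stress at mid-clay: σ_v = 19×3.3 + 18.6×1.85 = 97.11 kPa.
Pore pressure: u = 9.81×(5.15 − 0) = 50.522 kPa.
Initial effective stress: σ'_0 = σ_v − u = 97.11 − 50.522 = 46.588 kPa.
Final effective stress: σ'_f = σ'_0 + Δσ = 46.588 + 81.8 = 128.39 kPa.
Normally consolidated clay, so the full stress increment lies on the virgin compression line:
S_c = C_c·H/(1+e₀)·log₁₀(σ'_f/σ'_0) = 0.32×3.7/(1+0.82)×log₁₀(128.39/46.588)
    = 0.65055 × 0.44026 = 0.2864 m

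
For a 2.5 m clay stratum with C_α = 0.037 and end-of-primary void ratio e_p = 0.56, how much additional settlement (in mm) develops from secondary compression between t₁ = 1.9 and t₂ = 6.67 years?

S_s ≈ 32.3 mm

Secondary compression: S_s = C_α·H/(1+e_p)·log₁₀(t₂/t₁)
S_s = 0.037×2.5/(1+0.56)×log₁₀(6.67/1.9)
    = 0.05929 × 0.5454 = 0.03234 m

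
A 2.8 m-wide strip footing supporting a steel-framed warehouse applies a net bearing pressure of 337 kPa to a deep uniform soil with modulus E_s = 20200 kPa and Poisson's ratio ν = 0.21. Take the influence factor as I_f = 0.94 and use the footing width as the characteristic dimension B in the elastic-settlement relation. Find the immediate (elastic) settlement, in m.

Immediate (elastic) settlement: S_e = q·B·(1−ν²)/E_s · I_f.
S_e = 337 × 2.8 × (1 − 0.21²) / 20200 × 0.94
    = 337 × 2.8 × 0.9559 / 20200 × 0.94
    = 0.04197 m

S_e ≈ 0.042 m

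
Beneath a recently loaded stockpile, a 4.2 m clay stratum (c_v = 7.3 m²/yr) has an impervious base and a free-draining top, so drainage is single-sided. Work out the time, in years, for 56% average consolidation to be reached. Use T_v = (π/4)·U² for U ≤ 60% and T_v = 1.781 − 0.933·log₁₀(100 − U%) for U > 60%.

t ≈ 0.595 years

Drainage path length: H_d = H = 4.2 m (single drainage).
U ≤ 60%: T_v = (π/4)·U² = (π/4)×0.56² = 0.2463.
t = T_v·H_d²/c_v = 0.2463×4.2²/7.3 = 0.5952 years.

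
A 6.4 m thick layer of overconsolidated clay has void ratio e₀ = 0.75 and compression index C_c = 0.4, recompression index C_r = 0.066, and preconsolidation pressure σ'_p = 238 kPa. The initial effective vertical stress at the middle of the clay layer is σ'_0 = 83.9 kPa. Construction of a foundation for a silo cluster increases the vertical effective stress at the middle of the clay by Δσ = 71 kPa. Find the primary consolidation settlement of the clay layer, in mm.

S_c ≈ 64.3 mm

Final effective stress: σ'_f = 83.9 + 71 = 154.9 kPa.
σ'_f = 154.9 ≤ σ'_p = 238 kPa, so the clay remains overconsolidated and only the recompression index applies:
S_c = C_r·H/(1+e₀)·log₁₀(σ'_f/σ'_0) = 0.066×6.4/1.75×log₁₀(154.9/83.9)
    = 0.24137 × 0.26629 = 0.06427 m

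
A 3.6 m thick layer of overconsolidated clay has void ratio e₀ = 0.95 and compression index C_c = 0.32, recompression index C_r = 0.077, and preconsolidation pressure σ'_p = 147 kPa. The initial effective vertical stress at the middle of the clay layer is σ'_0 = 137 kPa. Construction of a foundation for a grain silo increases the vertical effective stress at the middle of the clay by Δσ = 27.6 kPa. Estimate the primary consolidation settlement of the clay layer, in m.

S_c ≈ 0.0334 m

Final effective stress: σ'_f = 137 + 27.6 = 164.6 kPa.
σ'_f = 164.6 > σ'_p = 147 kPa, so the stress path crosses the preconsolidation pressure — recompression up to σ'_p, then virgin compression beyond:
S_c = H/(1+e₀)·[C_r·log₁₀(σ'_p/σ'_0) + C_c·log₁₀(σ'_f/σ'_p)]
    = 3.6/1.95 × [0.077×log₁₀(147/137) + 0.32×log₁₀(164.6/147)]
    = 1.8462 × [0.002356 + 0.015716] = 0.03336 m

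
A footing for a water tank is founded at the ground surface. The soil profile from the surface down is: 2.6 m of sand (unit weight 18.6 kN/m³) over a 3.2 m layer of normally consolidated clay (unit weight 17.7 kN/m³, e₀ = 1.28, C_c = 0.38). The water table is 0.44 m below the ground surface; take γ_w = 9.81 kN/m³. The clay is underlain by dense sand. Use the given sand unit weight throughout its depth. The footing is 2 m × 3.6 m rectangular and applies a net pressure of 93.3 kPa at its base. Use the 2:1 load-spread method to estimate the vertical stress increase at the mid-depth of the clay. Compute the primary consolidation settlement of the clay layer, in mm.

Mid-depth of clay below the ground surface: z = 2.6 + 3.2/2 = 4.2 m.
Total vertical stress at mid-clay: σ_v = 18.6×2.6 + 17.7×1.6 = 76.68 kPa.
Pore pressure: u = 9.81×(4.2 − 0.44) = 36.886 kPa.
Initial effective stress: σ'_0 = σ_v − u = 76.68 − 36.886 = 39.794 kPa.
Stress increase at mid-clay by the 2:1 spreading method:
Δσ = qBL/((B+z)(L+z)) = 93.3×2×3.6/((2+4.2)(3.6+4.2)) = 13.891 kPa
Final effective stress: σ'_f = σ'_0 + Δσ = 39.794 + 13.891 = 53.685 kPa.
Normally consolidated clay, so the full stress increment lies on the virgin compression line:
S_c = C_c·H/(1+e₀)·log₁₀(σ'_f/σ'_0) = 0.38×3.2/(1+1.28)×log₁₀(53.685/39.794)
    = 0.53333 × 0.13004 = 0.06935 m

S_c ≈ 69.4 mm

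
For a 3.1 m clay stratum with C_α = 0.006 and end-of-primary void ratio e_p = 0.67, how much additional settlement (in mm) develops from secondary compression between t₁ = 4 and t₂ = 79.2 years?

S_s ≈ 14.4 mm

Secondary compression: S_s = C_α·H/(1+e_p)·log₁₀(t₂/t₁)
S_s = 0.006×3.1/(1+0.67)×log₁₀(79.2/4)
    = 0.01114 × 1.297 = 0.01444 m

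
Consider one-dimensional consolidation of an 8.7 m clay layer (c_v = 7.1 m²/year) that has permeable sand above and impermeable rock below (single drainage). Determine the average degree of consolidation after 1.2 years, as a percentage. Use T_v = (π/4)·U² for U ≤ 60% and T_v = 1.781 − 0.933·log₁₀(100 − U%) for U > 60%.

U ≈ 37.9 %

Drainage path length: H_d = H = 8.7 m (single drainage).
T_v = c_v·t/H_d² = 7.1×1.2/8.7² = 0.11256.
T_v = 0.11256 corresponds to the U ≤ 60% branch:
U = √(4T_v/π) = 0.3786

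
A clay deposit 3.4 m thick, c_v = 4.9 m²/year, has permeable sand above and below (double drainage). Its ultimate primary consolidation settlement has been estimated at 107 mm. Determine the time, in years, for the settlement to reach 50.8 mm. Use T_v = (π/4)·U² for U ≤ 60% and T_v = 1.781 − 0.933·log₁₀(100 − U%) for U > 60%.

Drainage path length: H_d = H/2 = 1.7 m (double drainage).
U = S(t)/S_ult = 50.8/107 = 0.4748.
U ≤ 60%: T_v = (π/4)·U² = (π/4)×0.47477² = 0.17703.
t = T_v·H_d²/c_v = 0.17703×1.7²/4.9 = 0.1044 years.

t ≈ 0.104 years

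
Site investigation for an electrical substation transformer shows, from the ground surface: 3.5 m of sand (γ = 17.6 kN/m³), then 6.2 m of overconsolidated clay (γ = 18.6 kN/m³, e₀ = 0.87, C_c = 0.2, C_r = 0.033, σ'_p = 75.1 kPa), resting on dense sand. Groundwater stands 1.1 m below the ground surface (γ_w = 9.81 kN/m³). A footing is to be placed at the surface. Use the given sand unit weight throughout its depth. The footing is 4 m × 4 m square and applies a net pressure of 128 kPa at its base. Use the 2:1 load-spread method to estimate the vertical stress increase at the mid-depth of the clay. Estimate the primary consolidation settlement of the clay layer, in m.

S_c ≈ 0.0373 m

Mid-depth of clay below the ground surface: z = 3.5 + 6.2/2 = 6.6 m.
Total vertical stress at mid-clay: σ_v = 17.6×3.5 + 18.6×3.1 = 119.26 kPa.
Pore pressure: u = 9.81×(6.6 − 1.1) = 53.955 kPa.
Initial effective stress: σ'_0 = σ_v − u = 119.26 − 53.955 = 65.305 kPa.
Stress increase at mid-clay by the 2:1 spreading method:
Δσ = qBL/((B+z)(L+z)) = 128×4×4/((4+6.6)(4+6.6)) = 18.227 kPa
Final effective stress: σ'_f = 65.305 + 18.227 = 83.532 kPa.
σ'_f = 83.532 > σ'_p = 75.1 kPa, so the stress path crosses the preconsolidation pressure — recompression up to σ'_p, then virgin compression beyond:
S_c = H/(1+e₀)·[C_r·log₁₀(σ'_p/σ'_0) + C_c·log₁₀(σ'_f/σ'_p)]
    = 6.2/1.87 × [0.033×log₁₀(75.1/65.305) + 0.2×log₁₀(83.532/75.1)]
    = 3.3155 × [0.0020029 + 0.0092426] = 0.03728 m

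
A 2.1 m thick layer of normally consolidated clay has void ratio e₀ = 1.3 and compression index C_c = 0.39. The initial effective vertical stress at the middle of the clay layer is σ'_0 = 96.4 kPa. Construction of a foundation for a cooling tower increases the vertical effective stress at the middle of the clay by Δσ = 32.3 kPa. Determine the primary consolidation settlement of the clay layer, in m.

Final effective stress: σ'_f = σ'_0 + Δσ = 96.4 + 32.3 = 128.7 kPa.
Normally consolidated clay, so the full stress increment lies on the virgin compression line:
S_c = C_c·H/(1+e₀)·log₁₀(σ'_f/σ'_0) = 0.39×2.1/(1+1.3)×log₁₀(128.7/96.4)
    = 0.35609 × 0.1255 = 0.04469 m

S_c ≈ 0.0447 m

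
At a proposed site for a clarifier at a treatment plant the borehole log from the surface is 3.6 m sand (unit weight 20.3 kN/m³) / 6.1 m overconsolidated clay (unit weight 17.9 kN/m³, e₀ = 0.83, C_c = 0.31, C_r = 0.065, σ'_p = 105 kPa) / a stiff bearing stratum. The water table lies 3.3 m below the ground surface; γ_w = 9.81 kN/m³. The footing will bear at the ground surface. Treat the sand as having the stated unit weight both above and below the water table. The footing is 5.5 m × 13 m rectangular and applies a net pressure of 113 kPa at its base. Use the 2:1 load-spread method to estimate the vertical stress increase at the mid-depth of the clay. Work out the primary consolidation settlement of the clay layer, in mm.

S_c ≈ 101 mm

Mid-depth of clay below the ground surface: z = 3.6 + 6.1/2 = 6.65 m.
Total vertical stress at mid-clay: σ_v = 20.3×3.6 + 17.9×3.05 = 127.67 kPa.
Pore pressure: u = 9.81×(6.65 − 3.3) = 32.864 kPa.
Initial effective stress: σ'_0 = σ_v − u = 127.67 − 32.864 = 94.806 kPa.
Stress increase at mid-clay by the 2:1 spreading method:
Δσ = qBL/((B+z)(L+z)) = 113×5.5×13/((5.5+6.65)(13+6.65)) = 33.841 kPa
Final effective stress: σ'_f = 94.806 + 33.841 = 128.65 kPa.
σ'_f = 128.65 > σ'_p = 105 kPa, so the stress path crosses the preconsolidation pressure — recompression up to σ'_p, then virgin compression beyond:
S_c = H/(1+e₀)·[C_r·log₁₀(σ'_p/σ'_0) + C_c·log₁₀(σ'_f/σ'_p)]
    = 6.1/1.83 × [0.065×log₁₀(105/94.806) + 0.31×log₁₀(128.65/105)]
    = 3.3333 × [0.002883 + 0.027348] = 0.1008 m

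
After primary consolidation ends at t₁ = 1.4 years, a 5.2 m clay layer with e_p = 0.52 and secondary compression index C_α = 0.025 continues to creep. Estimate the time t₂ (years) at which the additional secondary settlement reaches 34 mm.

S_s = C_α·H/(1+e_p)·log₁₀(t₂/t₁) ⇒ log₁₀(t₂/t₁) = S_s·(1+e_p)/(C_α·H).
log₁₀(t₂/t₁) = 0.034 × (1+0.52) / (0.025×5.2) = 0.3975
t₂ = t₁ × 10^0.3975 = 1.4 × 2.498 = 3.497 years

t₂ ≈ 3.5 years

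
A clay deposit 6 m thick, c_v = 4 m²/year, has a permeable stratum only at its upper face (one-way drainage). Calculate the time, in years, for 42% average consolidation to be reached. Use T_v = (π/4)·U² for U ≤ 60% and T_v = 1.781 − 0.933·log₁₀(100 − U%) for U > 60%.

t ≈ 1.25 years

Drainage path length: H_d = H = 6 m (single drainage).
U ≤ 60%: T_v = (π/4)·U² = (π/4)×0.42² = 0.13854.
t = T_v·H_d²/c_v = 0.13854×6²/4 = 1.247 years.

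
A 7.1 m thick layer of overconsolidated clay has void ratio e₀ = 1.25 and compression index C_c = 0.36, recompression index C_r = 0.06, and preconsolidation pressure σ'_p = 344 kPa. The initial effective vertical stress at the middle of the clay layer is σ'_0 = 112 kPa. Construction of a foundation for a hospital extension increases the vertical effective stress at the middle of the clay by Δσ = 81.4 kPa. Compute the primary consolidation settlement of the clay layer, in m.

Final effective stress: σ'_f = 112 + 81.4 = 193.4 kPa.
σ'_f = 193.4 ≤ σ'_p = 344 kPa, so the clay remains overconsolidated and only the recompression index applies:
S_c = C_r·H/(1+e₀)·log₁₀(σ'_f/σ'_0) = 0.06×7.1/2.25×log₁₀(193.4/112)
    = 0.18934 × 0.23724 = 0.04492 m

S_c ≈ 0.0449 m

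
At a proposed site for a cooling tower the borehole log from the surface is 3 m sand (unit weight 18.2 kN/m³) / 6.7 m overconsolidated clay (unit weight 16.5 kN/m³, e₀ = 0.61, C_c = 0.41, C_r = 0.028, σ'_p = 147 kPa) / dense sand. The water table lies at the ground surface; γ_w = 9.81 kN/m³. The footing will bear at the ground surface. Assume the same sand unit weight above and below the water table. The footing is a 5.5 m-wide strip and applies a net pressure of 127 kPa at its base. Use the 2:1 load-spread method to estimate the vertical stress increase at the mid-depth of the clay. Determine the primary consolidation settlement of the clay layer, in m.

S_c ≈ 0.0408 m

Mid-depth of clay below the ground surface: z = 3 + 6.7/2 = 6.35 m.
Total vertical stress at mid-clay: σ_v = 18.2×3 + 16.5×3.35 = 109.88 kPa.
Pore pressure: u = 9.81×(6.35 − 0) = 62.294 kPa.
Initial effective stress: σ'_0 = σ_v − u = 109.88 − 62.294 = 47.586 kPa.
Stress increase at mid-clay by the 2:1 spreading method:
Δσ = qB/(B+z) = 127×5.5/(5.5+6.35) = 58.945 kPa
Final effective stress: σ'_f = 47.586 + 58.945 = 106.53 kPa.
σ'_f = 106.53 ≤ σ'_p = 147 kPa, so the clay remains overconsolidated and only the recompression index applies:
S_c = C_r·H/(1+e₀)·log₁₀(σ'_f/σ'_0) = 0.028×6.7/1.61×log₁₀(106.53/47.586)
    = 0.11652 × 0.34999 = 0.04078 m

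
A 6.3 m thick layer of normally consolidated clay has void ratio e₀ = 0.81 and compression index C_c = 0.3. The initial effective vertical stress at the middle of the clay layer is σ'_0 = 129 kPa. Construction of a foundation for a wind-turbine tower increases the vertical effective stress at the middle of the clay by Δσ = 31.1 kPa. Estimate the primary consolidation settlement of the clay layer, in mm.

Final effective stress: σ'_f = σ'_0 + Δσ = 129 + 31.1 = 160.1 kPa.
Normally consolidated clay, so the full stress increment lies on the virgin compression line:
S_c = C_c·H/(1+e₀)·log₁₀(σ'_f/σ'_0) = 0.3×6.3/(1+0.81)×log₁₀(160.1/129)
    = 1.0442 × 0.093802 = 0.09795 m

S_c ≈ 97.9 mm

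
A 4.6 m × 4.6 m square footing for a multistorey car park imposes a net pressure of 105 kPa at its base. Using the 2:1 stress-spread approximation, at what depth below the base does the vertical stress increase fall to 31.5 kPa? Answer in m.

z ≈ 3.8 m

2:1 spreading — at depth z the loaded area has grown by z in each plan dimension:
qB²/(B+z)² = Δσ_z ⇒ z = B(√(q/Δσ_z) − 1) = 4.6×(√(105/31.5) − 1) = 3.798 m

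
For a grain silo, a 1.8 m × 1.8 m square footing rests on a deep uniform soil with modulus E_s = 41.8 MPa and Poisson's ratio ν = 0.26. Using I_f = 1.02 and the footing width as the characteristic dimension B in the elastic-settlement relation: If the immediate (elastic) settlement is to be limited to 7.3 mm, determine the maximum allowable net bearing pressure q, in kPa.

E_s = 41.8 MPa = 41800 kPa.
S_e = q·B·(1−ν²)/E_s · I_f  ⇒  q = S_e·E_s / (B·(1−ν²)·I_f).
q = 0.0073 × 41800 / (1.8 × 0.9324 × 1.02) = 178.2 kPa

q ≈ 178 kPa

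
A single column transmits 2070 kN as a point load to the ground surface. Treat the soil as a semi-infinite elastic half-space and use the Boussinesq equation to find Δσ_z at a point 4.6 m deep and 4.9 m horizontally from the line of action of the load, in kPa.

Boussinesq vertical stress below a point load on an elastic half-space:
Δσ_z = 3P/(2πz²) · [1 + (r/z)²]^(−5/2)
r/z = 4.9/4.6 = 1.0652; [1+(r/z)²]^(−5/2) = 0.1502.
Δσ_z = 3×2070/(2π×4.6²) × 0.1502 = 46.709 × 0.1502 = 7.016 kPa

Δσ_z ≈ 7.02 kPa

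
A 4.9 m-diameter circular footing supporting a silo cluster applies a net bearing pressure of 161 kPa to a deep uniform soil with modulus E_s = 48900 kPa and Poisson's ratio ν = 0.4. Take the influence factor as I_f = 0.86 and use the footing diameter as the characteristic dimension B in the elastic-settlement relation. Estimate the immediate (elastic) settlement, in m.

Immediate (elastic) settlement: S_e = q·B·(1−ν²)/E_s · I_f.
S_e = 161 × 4.9 × (1 − 0.4²) / 48900 × 0.86
    = 161 × 4.9 × 0.84 / 48900 × 0.86
    = 0.01165 m

S_e ≈ 0.0117 m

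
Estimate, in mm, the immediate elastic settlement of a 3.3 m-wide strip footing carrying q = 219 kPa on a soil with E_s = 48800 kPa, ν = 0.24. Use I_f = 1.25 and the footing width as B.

S_e ≈ 17.4 mm

Immediate (elastic) settlement: S_e = q·B·(1−ν²)/E_s · I_f.
S_e = 219 × 3.3 × (1 − 0.24²) / 48800 × 1.25
    = 219 × 3.3 × 0.9424 / 48800 × 1.25
    = 0.01745 m = 17.45 mm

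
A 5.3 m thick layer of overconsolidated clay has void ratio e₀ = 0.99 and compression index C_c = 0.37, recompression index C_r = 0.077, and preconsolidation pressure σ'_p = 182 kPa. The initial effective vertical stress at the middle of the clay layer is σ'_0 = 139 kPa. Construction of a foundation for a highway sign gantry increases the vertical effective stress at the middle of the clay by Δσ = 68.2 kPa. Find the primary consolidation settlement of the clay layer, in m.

S_c ≈ 0.0795 m

Final effective stress: σ'_f = 139 + 68.2 = 207.2 kPa.
σ'_f = 207.2 > σ'_p = 182 kPa, so the stress path crosses the preconsolidation pressure — recompression up to σ'_p, then virgin compression beyond:
S_c = H/(1+e₀)·[C_r·log₁₀(σ'_p/σ'_0) + C_c·log₁₀(σ'_f/σ'_p)]
    = 5.3/1.99 × [0.077×log₁₀(182/139) + 0.37×log₁₀(207.2/182)]
    = 2.6633 × [0.0090134 + 0.020838] = 0.0795 m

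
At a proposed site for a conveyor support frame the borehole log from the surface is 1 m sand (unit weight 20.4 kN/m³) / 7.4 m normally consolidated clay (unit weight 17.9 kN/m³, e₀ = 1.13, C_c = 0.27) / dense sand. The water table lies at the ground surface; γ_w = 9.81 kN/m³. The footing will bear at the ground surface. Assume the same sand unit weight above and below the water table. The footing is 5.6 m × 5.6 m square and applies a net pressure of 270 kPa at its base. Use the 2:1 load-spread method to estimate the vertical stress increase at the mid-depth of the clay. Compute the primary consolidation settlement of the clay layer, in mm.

S_c ≈ 443 mm

Mid-depth of clay below the ground surface: z = 1 + 7.4/2 = 4.7 m.
Total vertical stress at mid-clay: σ_v = 20.4×1 + 17.9×3.7 = 86.63 kPa.
Pore pressure: u = 9.81×(4.7 − 0) = 46.107 kPa.
Initial effective stress: σ'_0 = σ_v − u = 86.63 − 46.107 = 40.523 kPa.
Stress increase at mid-clay by the 2:1 spreading method:
Δσ = qBL/((B+z)(L+z)) = 270×5.6×5.6/((5.6+4.7)(5.6+4.7)) = 79.811 kPa
Final effective stress: σ'_f = σ'_0 + Δσ = 40.523 + 79.811 = 120.33 kPa.
Normally consolidated clay, so the full stress increment lies on the virgin compression line:
S_c = C_c·H/(1+e₀)·log₁₀(σ'_f/σ'_0) = 0.27×7.4/(1+1.13)×log₁₀(120.33/40.523)
    = 0.93803 × 0.47267 = 0.4434 m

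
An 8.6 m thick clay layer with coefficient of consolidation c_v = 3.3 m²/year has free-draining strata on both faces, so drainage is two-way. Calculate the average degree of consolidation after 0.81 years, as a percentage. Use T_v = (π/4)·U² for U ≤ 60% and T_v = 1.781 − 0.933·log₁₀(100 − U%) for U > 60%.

U ≈ 42.9 %

Drainage path length: H_d = H/2 = 4.3 m (double drainage).
T_v = c_v·t/H_d² = 3.3×0.81/4.3² = 0.14456.
T_v = 0.14456 corresponds to the U ≤ 60% branch:
U = √(4T_v/π) = 0.429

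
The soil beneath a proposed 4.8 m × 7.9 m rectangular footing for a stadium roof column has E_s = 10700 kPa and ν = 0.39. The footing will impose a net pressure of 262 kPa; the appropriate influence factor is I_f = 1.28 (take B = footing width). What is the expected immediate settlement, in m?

Immediate (elastic) settlement: S_e = q·B·(1−ν²)/E_s · I_f.
S_e = 262 × 4.8 × (1 − 0.39²) / 10700 × 1.28
    = 262 × 4.8 × 0.8479 / 10700 × 1.28
    = 0.1276 m

S_e ≈ 0.128 m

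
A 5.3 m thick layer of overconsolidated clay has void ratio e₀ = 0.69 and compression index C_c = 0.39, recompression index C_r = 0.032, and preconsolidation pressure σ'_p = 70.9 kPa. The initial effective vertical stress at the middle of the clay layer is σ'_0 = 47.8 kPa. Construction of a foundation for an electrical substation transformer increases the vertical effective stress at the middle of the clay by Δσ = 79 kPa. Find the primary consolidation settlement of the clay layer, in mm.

Final effective stress: σ'_f = 47.8 + 79 = 126.8 kPa.
σ'_f = 126.8 > σ'_p = 70.9 kPa, so the stress path crosses the preconsolidation pressure — recompression up to σ'_p, then virgin compression beyond:
S_c = H/(1+e₀)·[C_r·log₁₀(σ'_p/σ'_0) + C_c·log₁₀(σ'_f/σ'_p)]
    = 5.3/1.69 × [0.032×log₁₀(70.9/47.8) + 0.39×log₁₀(126.8/70.9)]
    = 3.1361 × [0.005479 + 0.098464] = 0.326 m

S_c ≈ 326 mm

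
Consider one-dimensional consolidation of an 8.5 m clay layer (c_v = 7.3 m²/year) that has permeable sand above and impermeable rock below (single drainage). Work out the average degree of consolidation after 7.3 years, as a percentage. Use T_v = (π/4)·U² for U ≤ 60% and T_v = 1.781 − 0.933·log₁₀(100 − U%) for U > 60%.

Drainage path length: H_d = H = 8.5 m (single drainage).
T_v = c_v·t/H_d² = 7.3×7.3/8.5² = 0.73758.
T_v = 0.73758 corresponds to the U > 60% branch:
U = 1 − 10^((1.781 − T_v)/0.933)/100 = 0.8687

U ≈ 86.9 %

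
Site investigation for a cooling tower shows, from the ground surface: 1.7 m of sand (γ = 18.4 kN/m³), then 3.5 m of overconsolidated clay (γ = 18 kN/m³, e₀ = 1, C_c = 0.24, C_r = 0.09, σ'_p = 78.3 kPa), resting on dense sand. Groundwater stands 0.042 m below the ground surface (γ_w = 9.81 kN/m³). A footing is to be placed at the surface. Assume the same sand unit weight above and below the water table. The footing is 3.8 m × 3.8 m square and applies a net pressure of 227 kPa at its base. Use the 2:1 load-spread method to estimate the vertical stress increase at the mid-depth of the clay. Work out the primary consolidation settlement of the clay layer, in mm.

Mid-depth of clay below the ground surface: z = 1.7 + 3.5/2 = 3.45 m.
Total vertical stress at mid-clay: σ_v = 18.4×1.7 + 18×1.75 = 62.78 kPa.
Pore pressure: u = 9.81×(3.45 − 0.042) = 33.432 kPa.
Initial effective stress: σ'_0 = σ_v − u = 62.78 − 33.432 = 29.348 kPa.
Stress increase at mid-clay by the 2:1 spreading method:
Δσ = qBL/((B+z)(L+z)) = 227×3.8×3.8/((3.8+3.45)(3.8+3.45)) = 62.362 kPa
Final effective stress: σ'_f = 29.348 + 62.362 = 91.71 kPa.
σ'_f = 91.71 > σ'_p = 78.3 kPa, so the stress path crosses the preconsolidation pressure — recompression up to σ'_p, then virgin compression beyond:
S_c = H/(1+e₀)·[C_r·log₁₀(σ'_p/σ'_0) + C_c·log₁₀(σ'_f/σ'_p)]
    = 3.5/2 × [0.09×log₁₀(78.3/29.348) + 0.24×log₁₀(91.71/78.3)]
    = 1.75 × [0.038356 + 0.016477] = 0.09596 m

S_c ≈ 96 mm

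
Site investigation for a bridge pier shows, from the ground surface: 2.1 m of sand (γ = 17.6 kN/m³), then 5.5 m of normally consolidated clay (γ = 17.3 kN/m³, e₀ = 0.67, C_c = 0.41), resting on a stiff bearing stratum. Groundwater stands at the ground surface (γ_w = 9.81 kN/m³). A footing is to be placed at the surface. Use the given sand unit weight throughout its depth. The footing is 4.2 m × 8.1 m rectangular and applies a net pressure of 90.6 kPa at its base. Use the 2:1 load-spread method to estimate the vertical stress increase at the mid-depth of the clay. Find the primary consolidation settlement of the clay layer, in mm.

S_c ≈ 315 mm

Mid-depth of clay below the ground surface: z = 2.1 + 5.5/2 = 4.85 m.
Total vertical stress at mid-clay: σ_v = 17.6×2.1 + 17.3×2.75 = 84.535 kPa.
Pore pressure: u = 9.81×(4.85 − 0) = 47.578 kPa.
Initial effective stress: σ'_0 = σ_v − u = 84.535 − 47.578 = 36.957 kPa.
Stress increase at mid-clay by the 2:1 spreading method:
Δσ = qBL/((B+z)(L+z)) = 90.6×4.2×8.1/((4.2+4.85)(8.1+4.85)) = 26.299 kPa
Final effective stress: σ'_f = σ'_0 + Δσ = 36.957 + 26.299 = 63.256 kPa.
Normally consolidated clay, so the full stress increment lies on the virgin compression line:
S_c = C_c·H/(1+e₀)·log₁₀(σ'_f/σ'_0) = 0.41×5.5/(1+0.67)×log₁₀(63.256/36.957)
    = 1.3503 × 0.23341 = 0.3152 m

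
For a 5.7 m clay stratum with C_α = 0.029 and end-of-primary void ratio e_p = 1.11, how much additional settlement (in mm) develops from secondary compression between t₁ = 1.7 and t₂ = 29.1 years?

Secondary compression: S_s = C_α·H/(1+e_p)·log₁₀(t₂/t₁)
S_s = 0.029×5.7/(1+1.11)×log₁₀(29.1/1.7)
    = 0.07834 × 1.233 = 0.09663 m

S_s ≈ 96.6 mm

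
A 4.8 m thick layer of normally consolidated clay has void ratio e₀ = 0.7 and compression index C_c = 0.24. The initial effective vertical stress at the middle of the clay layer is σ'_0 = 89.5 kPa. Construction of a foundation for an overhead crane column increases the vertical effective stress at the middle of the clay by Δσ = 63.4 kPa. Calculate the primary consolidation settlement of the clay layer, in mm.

S_c ≈ 158 mm

Final effective stress: σ'_f = σ'_0 + Δσ = 89.5 + 63.4 = 152.9 kPa.
Normally consolidated clay, so the full stress increment lies on the virgin compression line:
S_c = C_c·H/(1+e₀)·log₁₀(σ'_f/σ'_0) = 0.24×4.8/(1+0.7)×log₁₀(152.9/89.5)
    = 0.67765 × 0.23258 = 0.1576 m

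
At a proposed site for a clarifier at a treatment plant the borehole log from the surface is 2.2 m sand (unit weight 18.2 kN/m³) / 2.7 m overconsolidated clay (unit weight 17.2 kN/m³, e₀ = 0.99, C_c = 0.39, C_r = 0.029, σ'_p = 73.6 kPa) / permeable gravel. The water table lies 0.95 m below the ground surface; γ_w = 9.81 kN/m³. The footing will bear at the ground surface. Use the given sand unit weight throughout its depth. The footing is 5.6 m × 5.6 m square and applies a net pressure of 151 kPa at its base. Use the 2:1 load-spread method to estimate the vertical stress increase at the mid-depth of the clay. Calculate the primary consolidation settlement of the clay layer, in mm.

S_c ≈ 68.4 mm

Mid-depth of clay below the ground surface: z = 2.2 + 2.7/2 = 3.55 m.
Total vertical stress at mid-clay: σ_v = 18.2×2.2 + 17.2×1.35 = 63.26 kPa.
Pore pressure: u = 9.81×(3.55 − 0.95) = 25.506 kPa.
Initial effective stress: σ'_0 = σ_v − u = 63.26 − 25.506 = 37.754 kPa.
Stress increase at mid-clay by the 2:1 spreading method:
Δσ = qBL/((B+z)(L+z)) = 151×5.6×5.6/((5.6+3.55)(5.6+3.55)) = 56.56 kPa
Final effective stress: σ'_f = 37.754 + 56.56 = 94.314 kPa.
σ'_f = 94.314 > σ'_p = 73.6 kPa, so the stress path crosses the preconsolidation pressure — recompression up to σ'_p, then virgin compression beyond:
S_c = H/(1+e₀)·[C_r·log₁₀(σ'_p/σ'_0) + C_c·log₁₀(σ'_f/σ'_p)]
    = 2.7/1.99 × [0.029×log₁₀(73.6/37.754) + 0.39×log₁₀(94.314/73.6)]
    = 1.3568 × [0.0084075 + 0.042002] = 0.0684 m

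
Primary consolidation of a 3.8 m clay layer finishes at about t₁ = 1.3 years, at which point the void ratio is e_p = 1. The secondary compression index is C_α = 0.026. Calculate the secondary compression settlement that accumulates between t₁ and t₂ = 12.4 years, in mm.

S_s ≈ 48.4 mm

Secondary compression: S_s = C_α·H/(1+e_p)·log₁₀(t₂/t₁)
S_s = 0.026×3.8/(1+1)×log₁₀(12.4/1.3)
    = 0.0494 × 0.9795 = 0.04839 m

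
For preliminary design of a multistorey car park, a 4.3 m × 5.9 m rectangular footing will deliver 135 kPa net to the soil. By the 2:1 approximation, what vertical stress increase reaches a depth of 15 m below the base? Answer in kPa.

By the 2:1 method the load spreads at 1 horizontal : 2 vertical, so at depth z the loaded area has grown by z in each plan dimension:
Δσ = qBL/((B+z)(L+z)) = 135×4.3×5.9/((4.3+15)(5.9+15)) = 8.4908 kPa

Δσ_z ≈ 8.49 kPa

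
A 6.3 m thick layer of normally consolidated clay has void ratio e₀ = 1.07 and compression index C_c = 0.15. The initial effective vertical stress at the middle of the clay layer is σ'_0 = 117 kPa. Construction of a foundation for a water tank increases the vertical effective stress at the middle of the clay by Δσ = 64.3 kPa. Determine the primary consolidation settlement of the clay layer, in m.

Final effective stress: σ'_f = σ'_0 + Δσ = 117 + 64.3 = 181.3 kPa.
Normally consolidated clay, so the full stress increment lies on the virgin compression line:
S_c = C_c·H/(1+e₀)·log₁₀(σ'_f/σ'_0) = 0.15×6.3/(1+1.07)×log₁₀(181.3/117)
    = 0.45652 × 0.19021 = 0.08683 m

S_c ≈ 0.0868 m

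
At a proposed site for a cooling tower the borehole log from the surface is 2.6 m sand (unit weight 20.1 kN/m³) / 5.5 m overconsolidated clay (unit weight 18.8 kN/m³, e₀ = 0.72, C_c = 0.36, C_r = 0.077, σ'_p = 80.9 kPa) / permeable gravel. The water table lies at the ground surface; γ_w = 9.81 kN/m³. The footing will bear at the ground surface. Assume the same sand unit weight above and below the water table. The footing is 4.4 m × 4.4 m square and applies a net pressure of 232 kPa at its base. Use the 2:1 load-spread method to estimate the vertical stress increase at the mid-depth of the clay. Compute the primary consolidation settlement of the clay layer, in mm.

S_c ≈ 148 mm

Mid-depth of clay below the ground surface: z = 2.6 + 5.5/2 = 5.35 m.
Total vertical stress at mid-clay: σ_v = 20.1×2.6 + 18.8×2.75 = 103.96 kPa.
Pore pressure: u = 9.81×(5.35 − 0) = 52.483 kPa.
Initial effective stress: σ'_0 = σ_v − u = 103.96 − 52.483 = 51.477 kPa.
Stress increase at mid-clay by the 2:1 spreading method:
Δσ = qBL/((B+z)(L+z)) = 232×4.4×4.4/((4.4+5.35)(4.4+5.35)) = 47.248 kPa
Final effective stress: σ'_f = 51.477 + 47.248 = 98.725 kPa.
σ'_f = 98.725 > σ'_p = 80.9 kPa, so the stress path crosses the preconsolidation pressure — recompression up to σ'_p, then virgin compression beyond:
S_c = H/(1+e₀)·[C_r·log₁₀(σ'_p/σ'_0) + C_c·log₁₀(σ'_f/σ'_p)]
    = 5.5/1.72 × [0.077×log₁₀(80.9/51.477) + 0.36×log₁₀(98.725/80.9)]
    = 3.1977 × [0.015118 + 0.031132] = 0.1479 m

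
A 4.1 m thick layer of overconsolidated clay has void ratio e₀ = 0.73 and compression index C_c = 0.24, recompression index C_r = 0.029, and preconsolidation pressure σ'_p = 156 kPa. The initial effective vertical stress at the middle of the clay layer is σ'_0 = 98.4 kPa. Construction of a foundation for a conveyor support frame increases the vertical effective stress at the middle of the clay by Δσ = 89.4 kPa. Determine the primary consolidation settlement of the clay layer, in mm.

Final effective stress: σ'_f = 98.4 + 89.4 = 187.8 kPa.
σ'_f = 187.8 > σ'_p = 156 kPa, so the stress path crosses the preconsolidation pressure — recompression up to σ'_p, then virgin compression beyond:
S_c = H/(1+e₀)·[C_r·log₁₀(σ'_p/σ'_0) + C_c·log₁₀(σ'_f/σ'_p)]
    = 4.1/1.73 × [0.029×log₁₀(156/98.4) + 0.24×log₁₀(187.8/156)]
    = 2.3699 × [0.0058038 + 0.019337] = 0.05958 m

S_c ≈ 59.6 mm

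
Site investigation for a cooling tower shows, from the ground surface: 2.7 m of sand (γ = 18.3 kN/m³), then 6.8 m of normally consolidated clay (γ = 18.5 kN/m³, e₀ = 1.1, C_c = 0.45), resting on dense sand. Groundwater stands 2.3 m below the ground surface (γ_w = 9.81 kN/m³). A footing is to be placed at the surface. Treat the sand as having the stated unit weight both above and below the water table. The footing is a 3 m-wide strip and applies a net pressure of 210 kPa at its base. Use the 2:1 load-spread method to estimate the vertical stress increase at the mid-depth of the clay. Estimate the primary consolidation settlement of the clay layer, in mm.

S_c ≈ 414 mm

Mid-depth of clay below the ground surface: z = 2.7 + 6.8/2 = 6.1 m.
Total vertical stress at mid-clay: σ_v = 18.3×2.7 + 18.5×3.4 = 112.31 kPa.
Pore pressure: u = 9.81×(6.1 − 2.3) = 37.278 kPa.
Initial effective stress: σ'_0 = σ_v − u = 112.31 − 37.278 = 75.032 kPa.
Stress increase at mid-clay by the 2:1 spreading method:
Δσ = qB/(B+z) = 210×3/(3+6.1) = 69.231 kPa
Final effective stress: σ'_f = σ'_0 + Δσ = 75.032 + 69.231 = 144.26 kPa.
Normally consolidated clay, so the full stress increment lies on the virgin compression line:
S_c = C_c·H/(1+e₀)·log₁₀(σ'_f/σ'_0) = 0.45×6.8/(1+1.1)×log₁₀(144.26/75.032)
    = 1.4571 × 0.2839 = 0.4137 m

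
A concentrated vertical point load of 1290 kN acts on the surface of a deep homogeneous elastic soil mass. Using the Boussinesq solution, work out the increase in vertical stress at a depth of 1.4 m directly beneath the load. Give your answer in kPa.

Boussinesq vertical stress below a point load on an elastic half-space:
Δσ_z = 3P/(2πz²) · [1 + (r/z)²]^(−5/2)
r/z = 0/1.4 = 0; [1+(r/z)²]^(−5/2) = 1.
Δσ_z = 3×1290/(2π×1.4²) × 1 = 314.25 × 1 = 314.2 kPa

Δσ_z ≈ 314 kPa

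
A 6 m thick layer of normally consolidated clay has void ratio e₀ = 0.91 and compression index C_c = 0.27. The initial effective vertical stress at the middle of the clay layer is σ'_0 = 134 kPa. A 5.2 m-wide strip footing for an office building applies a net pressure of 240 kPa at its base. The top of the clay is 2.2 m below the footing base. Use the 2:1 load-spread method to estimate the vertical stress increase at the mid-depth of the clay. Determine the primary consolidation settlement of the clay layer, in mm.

Mid-depth of clay below the footing base: z = 2.2 + 6/2 = 5.2 m.
Stress increase at mid-clay by the 2:1 spreading method:
Δσ = qB/(B+z) = 240×5.2/(5.2+5.2) = 120 kPa
Final effective stress: σ'_f = σ'_0 + Δσ = 134 + 120 = 254 kPa.
Normally consolidated clay, so the full stress increment lies on the virgin compression line:
S_c = C_c·H/(1+e₀)·log₁₀(σ'_f/σ'_0) = 0.27×6/(1+0.91)×log₁₀(254/134)
    = 0.84817 × 0.27773 = 0.2356 m

S_c ≈ 236 mm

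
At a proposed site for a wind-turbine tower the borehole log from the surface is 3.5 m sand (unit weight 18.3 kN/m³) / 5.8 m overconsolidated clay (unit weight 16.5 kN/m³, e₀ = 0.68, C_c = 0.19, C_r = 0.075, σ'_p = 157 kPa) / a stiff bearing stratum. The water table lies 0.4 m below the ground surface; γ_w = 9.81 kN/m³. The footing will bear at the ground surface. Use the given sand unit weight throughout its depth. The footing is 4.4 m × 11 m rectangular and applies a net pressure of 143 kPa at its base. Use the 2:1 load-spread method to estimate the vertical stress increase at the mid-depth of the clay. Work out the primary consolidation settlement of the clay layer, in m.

Mid-depth of clay below the ground surface: z = 3.5 + 5.8/2 = 6.4 m.
Total vertical stress at mid-clay: σ_v = 18.3×3.5 + 16.5×2.9 = 111.9 kPa.
Pore pressure: u = 9.81×(6.4 − 0.4) = 58.86 kPa.
Initial effective stress: σ'_0 = σ_v − u = 111.9 − 58.86 = 53.04 kPa.
Stress increase at mid-clay by the 2:1 spreading method:
Δσ = qBL/((B+z)(L+z)) = 143×4.4×11/((4.4+6.4)(11+6.4)) = 36.831 kPa
Final effective stress: σ'_f = 53.04 + 36.831 = 89.871 kPa.
σ'_f = 89.871 ≤ σ'_p = 157 kPa, so the clay remains overconsolidated and only the recompression index applies:
S_c = C_r·H/(1+e₀)·log₁₀(σ'_f/σ'_0) = 0.075×5.8/1.68×log₁₀(89.871/53.04)
    = 0.25893 × 0.22902 = 0.0593 m

S_c ≈ 0.0593 m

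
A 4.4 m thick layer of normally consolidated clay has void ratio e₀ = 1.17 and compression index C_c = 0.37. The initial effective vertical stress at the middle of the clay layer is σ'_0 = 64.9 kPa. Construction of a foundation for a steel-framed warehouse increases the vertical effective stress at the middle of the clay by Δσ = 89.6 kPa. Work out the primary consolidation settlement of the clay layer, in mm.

Final effective stress: σ'_f = σ'_0 + Δσ = 64.9 + 89.6 = 154.5 kPa.
Normally consolidated clay, so the full stress increment lies on the virgin compression line:
S_c = C_c·H/(1+e₀)·log₁₀(σ'_f/σ'_0) = 0.37×4.4/(1+1.17)×log₁₀(154.5/64.9)
    = 0.75023 × 0.37668 = 0.2826 m

S_c ≈ 283 mm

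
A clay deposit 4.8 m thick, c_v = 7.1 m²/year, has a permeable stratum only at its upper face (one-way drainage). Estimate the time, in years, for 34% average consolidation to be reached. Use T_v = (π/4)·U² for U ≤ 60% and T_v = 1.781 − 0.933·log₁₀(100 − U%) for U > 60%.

t ≈ 0.295 years

Drainage path length: H_d = H = 4.8 m (single drainage).
U ≤ 60%: T_v = (π/4)·U² = (π/4)×0.34² = 0.090792.
t = T_v·H_d²/c_v = 0.090792×4.8²/7.1 = 0.2946 years.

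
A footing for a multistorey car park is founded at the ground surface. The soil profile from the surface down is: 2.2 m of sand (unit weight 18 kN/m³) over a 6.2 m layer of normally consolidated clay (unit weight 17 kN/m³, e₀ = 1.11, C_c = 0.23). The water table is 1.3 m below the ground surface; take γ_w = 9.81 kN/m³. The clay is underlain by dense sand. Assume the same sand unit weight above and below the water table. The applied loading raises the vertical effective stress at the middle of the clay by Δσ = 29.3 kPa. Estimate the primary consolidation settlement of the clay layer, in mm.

Mid-depth of clay below the ground surface: z = 2.2 + 6.2/2 = 5.3 m.
Total vertical stress at mid-clay: σ_v = 18×2.2 + 17×3.1 = 92.3 kPa.
Pore pressure: u = 9.81×(5.3 − 1.3) = 39.24 kPa.
Initial effective stress: σ'_0 = σ_v − u = 92.3 − 39.24 = 53.06 kPa.
Final effective stress: σ'_f = σ'_0 + Δσ = 53.06 + 29.3 = 82.36 kPa.
Normally consolidated clay, so the full stress increment lies on the virgin compression line:
S_c = C_c·H/(1+e₀)·log₁₀(σ'_f/σ'_0) = 0.23×6.2/(1+1.11)×log₁₀(82.36/53.06)
    = 0.67583 × 0.19095 = 0.129 m

S_c ≈ 129 mm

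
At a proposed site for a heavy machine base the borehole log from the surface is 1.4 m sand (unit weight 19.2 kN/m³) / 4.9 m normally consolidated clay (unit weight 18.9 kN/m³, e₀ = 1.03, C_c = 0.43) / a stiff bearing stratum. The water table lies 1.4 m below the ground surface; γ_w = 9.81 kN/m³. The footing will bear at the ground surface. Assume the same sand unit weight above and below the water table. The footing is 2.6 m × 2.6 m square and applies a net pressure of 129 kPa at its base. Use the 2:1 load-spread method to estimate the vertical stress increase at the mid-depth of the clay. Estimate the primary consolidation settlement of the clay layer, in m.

S_c ≈ 0.16 m

Mid-depth of clay below the ground surface: z = 1.4 + 4.9/2 = 3.85 m.
Total vertical stress at mid-clay: σ_v = 19.2×1.4 + 18.9×2.45 = 73.185 kPa.
Pore pressure: u = 9.81×(3.85 − 1.4) = 24.035 kPa.
Initial effective stress: σ'_0 = σ_v − u = 73.185 − 24.035 = 49.15 kPa.
Stress increase at mid-clay by the 2:1 spreading method:
Δσ = qBL/((B+z)(L+z)) = 129×2.6×2.6/((2.6+3.85)(2.6+3.85)) = 20.961 kPa
Final effective stress: σ'_f = σ'_0 + Δσ = 49.15 + 20.961 = 70.111 kPa.
Normally consolidated clay, so the full stress increment lies on the virgin compression line:
S_c = C_c·H/(1+e₀)·log₁₀(σ'_f/σ'_0) = 0.43×4.9/(1+1.03)×log₁₀(70.111/49.15)
    = 1.0379 × 0.15426 = 0.1601 m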